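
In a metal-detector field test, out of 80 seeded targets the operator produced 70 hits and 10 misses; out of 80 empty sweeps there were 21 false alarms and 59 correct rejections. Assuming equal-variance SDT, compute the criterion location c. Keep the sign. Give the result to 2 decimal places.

c = -0.26

H = 70/80 = 0.8750
FA = 21/80 = 0.2625
z(H) = 1.1503
z(FA) = -0.6357
c = −½·[z(H) + z(FA)] = −0.5 × (1.1503 + (-0.6357)) = -0.2573
c < 0: the operator has a liberal response bias.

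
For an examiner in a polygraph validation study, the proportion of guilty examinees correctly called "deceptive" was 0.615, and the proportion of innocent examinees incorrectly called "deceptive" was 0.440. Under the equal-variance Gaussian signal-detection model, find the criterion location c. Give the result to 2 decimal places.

c = -0.07

z(H) = 0.2924
z(FA) = -0.1510
c = −½·[z(H) + z(FA)] = −0.5 × (0.2924 + (-0.1510)) = -0.0707
c < 0: the examiner has a liberal response bias.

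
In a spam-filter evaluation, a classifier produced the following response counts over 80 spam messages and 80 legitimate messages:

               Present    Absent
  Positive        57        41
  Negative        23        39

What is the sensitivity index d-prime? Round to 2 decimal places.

d-prime = 0.53

H = 57/80 = 0.7125
FA = 41/80 = 0.5125
Φ⁻¹(0.7125) = 0.5607, Φ⁻¹(0.5125) = 0.0313
d' = z(H) − z(FA) = 0.5607 − 0.0313 = 0.5294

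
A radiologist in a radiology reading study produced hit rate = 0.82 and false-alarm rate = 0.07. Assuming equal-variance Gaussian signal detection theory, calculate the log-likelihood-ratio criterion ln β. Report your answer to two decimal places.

ln β = 0.67

Φ⁻¹(H) = Φ⁻¹(0.82) = 0.915
Φ⁻¹(FA) = Φ⁻¹(0.07) = -1.476
ln β = −½·[z(H)² − z(FA)²] = −0.5 × (0.837 − 2.179) = 0.671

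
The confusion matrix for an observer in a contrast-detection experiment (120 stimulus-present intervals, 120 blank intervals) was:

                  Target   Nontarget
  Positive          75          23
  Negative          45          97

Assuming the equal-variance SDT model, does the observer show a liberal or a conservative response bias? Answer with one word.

conservative

z(H) = 0.319, z(FA) = -0.872
c = −½·(z(H) + z(FA)) = 0.2765
c > 0 → conservative criterion (biased toward responding “no”).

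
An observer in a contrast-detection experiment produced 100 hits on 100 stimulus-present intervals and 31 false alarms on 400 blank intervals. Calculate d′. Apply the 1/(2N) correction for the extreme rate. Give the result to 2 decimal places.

The hit rate is 100/100 = 1, so apply the 1/(2N) correction: H → 1 − 1/(2·100) = 0.99500.
z(H) = z(0.99500) = 2.576
z(FA) = z(0.07750) = -1.422
d' = 2.576 − (-1.422) = 3.998

d′ = 4.00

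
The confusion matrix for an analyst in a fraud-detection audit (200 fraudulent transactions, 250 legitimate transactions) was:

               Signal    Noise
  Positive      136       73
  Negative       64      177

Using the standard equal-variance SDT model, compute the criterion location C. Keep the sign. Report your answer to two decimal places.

C = 0.04

H = 136/200 = 0.6800
FA = 73/250 = 0.2920
Φ⁻¹(0.6800) = 0.468, Φ⁻¹(0.2920) = -0.548
c = −½·[z(H) + z(FA)] = −0.5 × (0.468 + (-0.548)) = 0.040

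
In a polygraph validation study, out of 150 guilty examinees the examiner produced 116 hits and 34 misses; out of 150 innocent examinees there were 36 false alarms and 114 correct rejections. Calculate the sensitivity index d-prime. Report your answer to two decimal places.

d-prime = 1.46

H = 116/150 = 0.7733
FA = 36/150 = 0.2400
z(H) = 0.750
z(FA) = -0.706
d' = z(H) − z(FA) = 0.750 − (-0.706) = 1.456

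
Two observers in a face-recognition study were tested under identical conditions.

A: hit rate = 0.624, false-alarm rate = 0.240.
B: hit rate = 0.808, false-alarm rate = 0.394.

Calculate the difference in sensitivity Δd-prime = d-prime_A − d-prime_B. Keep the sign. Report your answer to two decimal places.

Δd-prime = -0.12

A: z(0.624) = 0.316, z(0.240) = -0.706, d' = 1.022
B: z(0.808) = 0.871, z(0.394) = -0.269, d' = 1.140
Δd' = d'_A − d'_B = 1.022 − 1.140 = -0.118
B has the higher sensitivity.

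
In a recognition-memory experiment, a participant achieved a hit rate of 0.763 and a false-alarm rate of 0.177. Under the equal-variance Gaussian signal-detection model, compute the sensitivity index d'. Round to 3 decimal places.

z(H) = z(0.763) = 0.7160
z(FA) = z(0.177) = -0.9269
d' = z(H) − z(FA) = 0.7160 − (-0.9269) = 1.6429

d' = 1.643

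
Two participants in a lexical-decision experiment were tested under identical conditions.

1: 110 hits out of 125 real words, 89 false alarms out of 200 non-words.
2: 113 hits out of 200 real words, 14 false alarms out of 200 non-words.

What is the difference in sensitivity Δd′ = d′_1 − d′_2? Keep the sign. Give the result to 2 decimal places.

Δd′ = -0.33

1: z(0.8800) = 1.175, z(0.4450) = -0.138, d' = 1.313
2: z(0.5650) = 0.164, z(0.0700) = -1.476, d' = 1.640
Δd' = d'_1 − d'_2 = 1.313 − 1.640 = -0.327
2 has the higher sensitivity.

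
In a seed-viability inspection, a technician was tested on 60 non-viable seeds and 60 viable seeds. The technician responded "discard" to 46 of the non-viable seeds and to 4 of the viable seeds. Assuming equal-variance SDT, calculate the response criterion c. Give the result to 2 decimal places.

c = 0.39

H = 46/60 = 0.7667
FA = 4/60 = 0.0667
z(0.7667) = 0.7280, z(0.0667) = -1.5008
c = −½·[z(H) + z(FA)] = −0.5 × (0.7280 + (-1.5008)) = 0.3864
c > 0: the technician has a conservative response bias.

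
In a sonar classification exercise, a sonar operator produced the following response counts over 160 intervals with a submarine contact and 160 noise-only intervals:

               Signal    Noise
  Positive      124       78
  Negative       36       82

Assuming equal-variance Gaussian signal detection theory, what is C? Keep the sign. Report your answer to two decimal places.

H = 124/160 = 0.7750
FA = 78/160 = 0.4875
Φ⁻¹(H) = 0.7554
Φ⁻¹(FA) = -0.0313
c = −½·[z(H) + z(FA)] = −0.5 × (0.7554 + (-0.0313)) = -0.36205
c < 0: the sonar operator has a liberal response bias.

C = -0.36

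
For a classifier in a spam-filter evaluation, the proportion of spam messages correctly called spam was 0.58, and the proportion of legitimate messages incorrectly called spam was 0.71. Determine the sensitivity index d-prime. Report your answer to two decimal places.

d-prime = -0.35

z(H) = z(0.58) = 0.2019
z(FA) = z(0.71) = 0.5534
d' = z(H) − z(FA) = 0.2019 − 0.5534 = -0.3515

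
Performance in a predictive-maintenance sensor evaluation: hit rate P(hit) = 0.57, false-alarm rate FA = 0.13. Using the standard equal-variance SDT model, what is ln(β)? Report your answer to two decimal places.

z(H) = 0.176
z(FA) = -1.126
ln β = −½·[z(H)² − z(FA)²] = −0.5 × (0.031 − 1.268) = 0.6185

ln β = 0.62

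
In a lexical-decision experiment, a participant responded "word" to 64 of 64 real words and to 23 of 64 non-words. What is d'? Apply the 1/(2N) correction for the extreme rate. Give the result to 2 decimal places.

The hit rate is 64/64 = 1, so apply the 1/(2N) correction: H → 1 − 1/(2·64) = 0.99219.
z(H) = z(0.99219) = 2.418
z(FA) = z(0.35938) = -0.360
d' = 2.418 − (-0.360) = 2.778

d' = 2.78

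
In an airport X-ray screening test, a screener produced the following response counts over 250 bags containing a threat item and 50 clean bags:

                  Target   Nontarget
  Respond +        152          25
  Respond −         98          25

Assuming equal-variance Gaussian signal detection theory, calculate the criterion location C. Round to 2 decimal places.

C = -0.14

H = 152/250 = 0.6080
FA = 25/50 = 0.5000
z(H) = 0.2741
z(FA) = 0.0000
c = −½·[z(H) + z(FA)] = −0.5 × (0.2741 + 0.0000) = -0.13705
c < 0: the screener has a liberal response bias.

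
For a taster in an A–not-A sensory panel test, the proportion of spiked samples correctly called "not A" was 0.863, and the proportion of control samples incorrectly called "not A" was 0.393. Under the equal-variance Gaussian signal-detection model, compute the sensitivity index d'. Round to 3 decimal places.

d' = 1.365

Φ⁻¹(0.863) = 1.0939, Φ⁻¹(0.393) = -0.2715
d' = z(H) − z(FA) = 1.0939 − (-0.2715) = 1.3654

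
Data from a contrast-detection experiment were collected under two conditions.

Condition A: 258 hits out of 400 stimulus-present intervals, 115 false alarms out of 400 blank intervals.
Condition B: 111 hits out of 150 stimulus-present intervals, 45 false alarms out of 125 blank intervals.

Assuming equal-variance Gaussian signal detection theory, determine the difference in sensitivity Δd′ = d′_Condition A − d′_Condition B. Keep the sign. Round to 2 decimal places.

Condition A: z(0.6450) = 0.372, z(0.2875) = -0.561, d' = 0.933
Condition B: z(0.7400) = 0.643, z(0.3600) = -0.358, d' = 1.001
Δd' = d'_Condition A − d'_Condition B = 0.933 − 1.001 = -0.068
Condition B has the higher sensitivity.

Δd′ = -0.07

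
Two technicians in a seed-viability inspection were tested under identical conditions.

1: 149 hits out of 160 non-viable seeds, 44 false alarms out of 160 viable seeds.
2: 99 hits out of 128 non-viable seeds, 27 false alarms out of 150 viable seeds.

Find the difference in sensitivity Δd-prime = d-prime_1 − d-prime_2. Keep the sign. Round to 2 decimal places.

1: z(0.9313) = 1.486, z(0.2750) = -0.598, d' = 2.084
2: z(0.7734) = 0.750, z(0.1800) = -0.915, d' = 1.665
Δd' = d'_1 − d'_2 = 2.084 − 1.665 = 0.419
1 has the higher sensitivity.

Δd-prime = 0.42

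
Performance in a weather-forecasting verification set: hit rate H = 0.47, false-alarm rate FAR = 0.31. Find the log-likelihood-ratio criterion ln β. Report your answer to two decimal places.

ln β = 0.12

Φ⁻¹(0.47) = -0.075, Φ⁻¹(0.31) = -0.496
ln β = −½·[z(H)² − z(FA)²] = −0.5 × (0.006 − 0.246) = 0.120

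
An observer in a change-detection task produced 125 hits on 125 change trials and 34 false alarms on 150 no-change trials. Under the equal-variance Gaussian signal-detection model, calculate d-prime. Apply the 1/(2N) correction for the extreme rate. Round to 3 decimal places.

d-prime = 3.402

The hit rate is 125/125 = 1, so apply the 1/(2N) correction: H → 1 − 1/(2·125) = 0.99600.
z(H) = z(0.99600) = 2.6521
z(FA) = z(0.22667) = -0.7499
d' = 2.6521 − (-0.7499) = 3.4020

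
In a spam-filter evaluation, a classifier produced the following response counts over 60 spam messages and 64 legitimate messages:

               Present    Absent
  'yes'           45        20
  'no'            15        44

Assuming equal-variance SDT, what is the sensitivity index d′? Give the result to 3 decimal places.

H = 45/60 = 0.7500
FA = 20/64 = 0.3125
Φ⁻¹(0.7500) = 0.6745, Φ⁻¹(0.3125) = -0.4888
d' = z(H) − z(FA) = 0.6745 − (-0.4888) = 1.1633

d′ = 1.163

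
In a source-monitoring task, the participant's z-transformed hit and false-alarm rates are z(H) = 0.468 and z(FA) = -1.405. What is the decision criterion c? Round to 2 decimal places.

c = −½·[z(H) + z(FA)] = −½·(0.468 + (-1.405)) = 0.4685

c = 0.47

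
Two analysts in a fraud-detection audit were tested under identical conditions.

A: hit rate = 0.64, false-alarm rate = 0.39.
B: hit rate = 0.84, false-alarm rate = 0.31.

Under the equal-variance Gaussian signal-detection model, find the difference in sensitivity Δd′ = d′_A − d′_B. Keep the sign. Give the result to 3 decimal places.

Δd′ = -0.853

A: z(0.64) = 0.3585, z(0.39) = -0.2793, d' = 0.6378
B: z(0.84) = 0.9945, z(0.31) = -0.4959, d' = 1.4904
Δd' = d'_A − d'_B = 0.6378 − 1.4904 = -0.8526
B has the higher sensitivity.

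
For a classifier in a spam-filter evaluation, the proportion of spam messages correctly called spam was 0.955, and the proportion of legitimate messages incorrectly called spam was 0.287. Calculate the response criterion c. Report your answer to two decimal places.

z(H) = z(0.955) = 1.6954
z(FA) = z(0.287) = -0.5622
c = −½·[z(H) + z(FA)] = −0.5 × (1.6954 + (-0.5622)) = -0.5666

c = -0.57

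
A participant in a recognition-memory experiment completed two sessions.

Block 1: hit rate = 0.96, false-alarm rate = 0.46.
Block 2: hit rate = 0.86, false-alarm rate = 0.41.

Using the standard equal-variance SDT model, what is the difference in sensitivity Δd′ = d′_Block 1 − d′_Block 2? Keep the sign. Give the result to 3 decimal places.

Δd′ = 0.543

Block 1: z(0.96) = 1.7507, z(0.46) = -0.1004, d' = 1.8511
Block 2: z(0.86) = 1.0803, z(0.41) = -0.2275, d' = 1.3078
Δd' = d'_Block 1 − d'_Block 2 = 1.8511 − 1.3078 = 0.5433
Block 1 has the higher sensitivity.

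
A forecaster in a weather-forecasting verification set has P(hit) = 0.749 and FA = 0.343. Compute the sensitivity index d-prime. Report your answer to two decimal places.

z(H) = 0.6713
z(FA) = -0.4043
d' = z(H) − z(FA) = 0.6713 − (-0.4043) = 1.0756

d-prime = 1.08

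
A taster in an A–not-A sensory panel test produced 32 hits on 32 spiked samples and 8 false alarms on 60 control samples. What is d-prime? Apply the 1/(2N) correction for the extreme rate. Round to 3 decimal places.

d-prime = 3.265

The hit rate is 32/32 = 1, so apply the 1/(2N) correction: H → 1 − 1/(2·32) = 0.98438.
z(H) = z(0.98438) = 2.1540
z(FA) = z(0.13333) = -1.1108
d' = 2.1540 − (-1.1108) = 3.2648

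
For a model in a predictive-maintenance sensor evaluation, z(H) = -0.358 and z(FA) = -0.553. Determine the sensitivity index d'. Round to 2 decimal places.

d' = 0.20

d' = z(H) − z(FA) = -0.358 − (-0.553) = 0.195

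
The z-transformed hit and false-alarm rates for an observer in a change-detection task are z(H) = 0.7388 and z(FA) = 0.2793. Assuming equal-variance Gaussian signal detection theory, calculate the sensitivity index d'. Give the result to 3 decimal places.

d' = z(H) − z(FA) = 0.7388 − 0.2793 = 0.4595

d' = 0.460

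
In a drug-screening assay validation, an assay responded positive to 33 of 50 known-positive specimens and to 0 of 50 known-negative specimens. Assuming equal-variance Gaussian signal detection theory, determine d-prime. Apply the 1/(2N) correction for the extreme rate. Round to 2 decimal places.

The false-alarm rate is 0/50 = 0, so apply the 1/(2N) correction: FA → 1/(2·50) = 0.01000.
z(H) = z(0.66000) = 0.412
z(FA) = z(0.01000) = -2.326
d' = 0.412 − (-2.326) = 2.738

d-prime = 2.74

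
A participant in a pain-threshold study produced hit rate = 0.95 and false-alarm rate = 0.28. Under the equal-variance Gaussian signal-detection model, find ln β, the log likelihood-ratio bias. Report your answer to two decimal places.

z(0.95) = 1.645, z(0.28) = -0.583
ln β = −½·[z(H)² − z(FA)²] = −0.5 × (2.706 − 0.340) = -1.183

ln β = -1.18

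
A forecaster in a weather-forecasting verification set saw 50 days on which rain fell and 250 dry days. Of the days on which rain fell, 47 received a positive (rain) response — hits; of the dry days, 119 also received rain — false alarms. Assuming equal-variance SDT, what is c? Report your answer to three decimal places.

H = 47/50 = 0.9400
FA = 119/250 = 0.4760
z(H) = 1.5548
z(FA) = -0.0602
c = −½·[z(H) + z(FA)] = −0.5 × (1.5548 + (-0.0602)) = -0.7473

c = -0.747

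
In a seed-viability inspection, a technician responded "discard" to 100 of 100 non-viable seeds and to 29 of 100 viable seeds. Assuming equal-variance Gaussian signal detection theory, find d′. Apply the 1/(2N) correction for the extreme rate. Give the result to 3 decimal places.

d′ = 3.129

The hit rate is 100/100 = 1, so apply the 1/(2N) correction: H → 1 − 1/(2·100) = 0.99500.
z(H) = z(0.99500) = 2.5758
z(FA) = z(0.29000) = -0.5534
d' = 2.5758 − (-0.5534) = 3.1292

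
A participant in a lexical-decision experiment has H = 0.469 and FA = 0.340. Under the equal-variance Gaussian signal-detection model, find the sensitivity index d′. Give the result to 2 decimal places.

d′ = 0.33

Φ⁻¹(H) = -0.0778
Φ⁻¹(FA) = -0.4125
d' = z(H) − z(FA) = -0.0778 − (-0.4125) = 0.3347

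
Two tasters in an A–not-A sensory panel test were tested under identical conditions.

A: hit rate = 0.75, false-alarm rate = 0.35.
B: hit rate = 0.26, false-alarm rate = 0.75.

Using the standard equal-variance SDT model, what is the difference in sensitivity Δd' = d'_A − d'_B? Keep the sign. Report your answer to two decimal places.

Δd' = 2.38

A: z(0.75) = 0.674, z(0.35) = -0.385, d' = 1.059
B: z(0.26) = -0.643, z(0.75) = 0.674, d' = -1.317
Δd' = d'_A − d'_B = 1.059 − (-1.317) = 2.376
A has the higher sensitivity.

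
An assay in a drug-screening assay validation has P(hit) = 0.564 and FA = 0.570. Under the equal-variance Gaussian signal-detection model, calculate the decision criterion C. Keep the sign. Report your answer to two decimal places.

C = -0.17

Φ⁻¹(H) = 0.1611
Φ⁻¹(FA) = 0.1764
c = −½·[z(H) + z(FA)] = −0.5 × (0.1611 + 0.1764) = -0.16875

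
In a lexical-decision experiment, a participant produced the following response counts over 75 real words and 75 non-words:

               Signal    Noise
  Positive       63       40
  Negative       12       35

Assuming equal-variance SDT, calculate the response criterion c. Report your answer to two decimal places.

H = 63/75 = 0.8400
FA = 40/75 = 0.5333
z(H) = 0.9945
z(FA) = 0.0836
c = −½·[z(H) + z(FA)] = −0.5 × (0.9945 + 0.0836) = -0.53905
c < 0: the participant has a liberal response bias.

c = -0.54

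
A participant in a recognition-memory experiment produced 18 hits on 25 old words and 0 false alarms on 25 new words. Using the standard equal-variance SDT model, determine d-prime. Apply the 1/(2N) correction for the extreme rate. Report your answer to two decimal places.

d-prime = 2.64

The false-alarm rate is 0/25 = 0, so apply the 1/(2N) correction: FA → 1/(2·25) = 0.02000.
z(H) = z(0.72000) = 0.583
z(FA) = z(0.02000) = -2.054
d' = 0.583 − (-2.054) = 2.637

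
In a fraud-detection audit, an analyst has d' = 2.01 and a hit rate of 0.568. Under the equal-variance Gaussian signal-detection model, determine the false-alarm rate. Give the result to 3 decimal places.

z(hit rate) = z(0.568) = 0.1713
z(FA) = z(H) − d' = 0.1713 − 2.01 = -1.8387
false-alarm rate = Φ(-1.8387) = 0.0330

false-alarm rate = 0.033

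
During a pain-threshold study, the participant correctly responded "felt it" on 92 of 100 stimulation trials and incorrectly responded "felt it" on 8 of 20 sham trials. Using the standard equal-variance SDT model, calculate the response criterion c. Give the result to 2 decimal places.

c = -0.58

H = 92/100 = 0.9200
FA = 8/20 = 0.4000
Φ⁻¹(H) = Φ⁻¹(0.9200) = 1.4051
Φ⁻¹(FA) = Φ⁻¹(0.4000) = -0.2533
c = −½·[z(H) + z(FA)] = −0.5 × (1.4051 + (-0.2533)) = -0.5759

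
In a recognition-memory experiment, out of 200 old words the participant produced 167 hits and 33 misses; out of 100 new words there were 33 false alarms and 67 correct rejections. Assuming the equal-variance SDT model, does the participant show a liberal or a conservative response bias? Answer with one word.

liberal

z(H) = 0.974, z(FA) = -0.440
c = −½·(z(H) + z(FA)) = -0.267
c < 0 → liberal criterion (biased toward responding “yes”).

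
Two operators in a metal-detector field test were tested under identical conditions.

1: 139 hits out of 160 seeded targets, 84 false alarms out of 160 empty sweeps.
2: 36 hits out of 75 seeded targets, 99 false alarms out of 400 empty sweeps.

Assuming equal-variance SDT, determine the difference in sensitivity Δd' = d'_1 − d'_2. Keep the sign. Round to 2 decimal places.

1: z(0.8688) = 1.121, z(0.5250) = 0.063, d' = 1.058
2: z(0.4800) = -0.050, z(0.2475) = -0.682, d' = 0.632
Δd' = d'_1 − d'_2 = 1.058 − 0.632 = 0.426
1 has the higher sensitivity.

Δd' = 0.43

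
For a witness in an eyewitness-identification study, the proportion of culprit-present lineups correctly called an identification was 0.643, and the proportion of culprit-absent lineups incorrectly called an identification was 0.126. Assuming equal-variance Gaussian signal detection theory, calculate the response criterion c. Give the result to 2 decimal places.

z(0.643) = 0.3665, z(0.126) = -1.1455
c = −½·[z(H) + z(FA)] = −0.5 × (0.3665 + (-1.1455)) = 0.3895
c > 0: the witness has a conservative response bias.

c = 0.39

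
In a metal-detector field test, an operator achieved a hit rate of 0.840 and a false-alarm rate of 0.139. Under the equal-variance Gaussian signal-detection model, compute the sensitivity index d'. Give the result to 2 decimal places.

d' = 2.08

Φ⁻¹(H) = 0.994
Φ⁻¹(FA) = -1.085
d' = z(H) − z(FA) = 0.994 − (-1.085) = 2.079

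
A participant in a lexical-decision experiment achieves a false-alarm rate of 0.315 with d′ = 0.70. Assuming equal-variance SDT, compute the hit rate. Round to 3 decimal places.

hit rate = 0.586

z(false-alarm rate) = z(0.315) = -0.4817
z(H) = z(FA) + d' = -0.4817 + 0.70 = 0.2183
hit rate = Φ(0.2183) = 0.5864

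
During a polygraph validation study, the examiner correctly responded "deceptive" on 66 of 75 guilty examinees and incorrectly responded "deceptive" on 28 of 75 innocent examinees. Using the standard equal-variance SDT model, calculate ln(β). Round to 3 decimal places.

ln β = -0.638

H = 66/75 = 0.8800
FA = 28/75 = 0.3733
Φ⁻¹(H) = 1.1750
Φ⁻¹(FA) = -0.3231
ln β = −½·[z(H)² − z(FA)²] = −0.5 × (1.3806 − 0.1044) = -0.6381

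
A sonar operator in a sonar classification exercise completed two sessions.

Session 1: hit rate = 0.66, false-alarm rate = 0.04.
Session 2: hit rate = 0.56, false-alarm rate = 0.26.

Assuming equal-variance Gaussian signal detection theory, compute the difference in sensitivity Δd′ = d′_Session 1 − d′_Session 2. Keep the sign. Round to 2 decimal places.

Δd′ = 1.37

Session 1: z(0.66) = 0.412, z(0.04) = -1.751, d' = 2.163
Session 2: z(0.56) = 0.151, z(0.26) = -0.643, d' = 0.794
Δd' = d'_Session 1 − d'_Session 2 = 2.163 − 0.794 = 1.369
Session 1 has the higher sensitivity.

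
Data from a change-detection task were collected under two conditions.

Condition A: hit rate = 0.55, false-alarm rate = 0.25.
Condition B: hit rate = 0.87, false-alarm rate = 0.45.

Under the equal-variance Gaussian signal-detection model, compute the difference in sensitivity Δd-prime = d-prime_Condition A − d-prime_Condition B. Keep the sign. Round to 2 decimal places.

Δd-prime = -0.45

Condition A: z(0.55) = 0.126, z(0.25) = -0.674, d' = 0.800
Condition B: z(0.87) = 1.126, z(0.45) = -0.126, d' = 1.252
Δd' = d'_Condition A − d'_Condition B = 0.800 − 1.252 = -0.452
Condition B has the higher sensitivity.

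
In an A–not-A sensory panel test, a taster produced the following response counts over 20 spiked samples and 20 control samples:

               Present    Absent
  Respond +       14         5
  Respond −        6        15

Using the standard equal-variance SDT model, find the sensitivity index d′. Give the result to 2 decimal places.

H = 14/20 = 0.7000
FA = 5/20 = 0.2500
z(0.7000) = 0.524, z(0.2500) = -0.674
d' = z(H) − z(FA) = 0.524 − (-0.674) = 1.198

d′ = 1.20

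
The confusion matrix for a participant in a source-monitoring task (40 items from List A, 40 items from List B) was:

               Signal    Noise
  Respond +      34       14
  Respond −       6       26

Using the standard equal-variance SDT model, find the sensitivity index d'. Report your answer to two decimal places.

d' = 1.42

H = 34/40 = 0.8500
FA = 14/40 = 0.3500
z(H) = z(0.8500) = 1.0364
z(FA) = z(0.3500) = -0.3853
d' = z(H) − z(FA) = 1.0364 − (-0.3853) = 1.4217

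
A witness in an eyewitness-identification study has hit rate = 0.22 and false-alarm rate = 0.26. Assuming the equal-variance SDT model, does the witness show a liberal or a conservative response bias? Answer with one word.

conservative

z(H) = -0.772, z(FA) = -0.643
c = −½·(z(H) + z(FA)) = 0.7075
c > 0 → conservative criterion (biased toward responding “no”).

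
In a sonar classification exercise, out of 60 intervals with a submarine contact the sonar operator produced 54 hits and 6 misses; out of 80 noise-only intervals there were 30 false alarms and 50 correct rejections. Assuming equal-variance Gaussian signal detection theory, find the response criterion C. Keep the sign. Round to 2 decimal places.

C = -0.48

H = 54/60 = 0.9000
FA = 30/80 = 0.3750
z(0.9000) = 1.2816, z(0.3750) = -0.3186
c = −½·[z(H) + z(FA)] = −0.5 × (1.2816 + (-0.3186)) = -0.4815
c < 0: the sonar operator has a liberal response bias.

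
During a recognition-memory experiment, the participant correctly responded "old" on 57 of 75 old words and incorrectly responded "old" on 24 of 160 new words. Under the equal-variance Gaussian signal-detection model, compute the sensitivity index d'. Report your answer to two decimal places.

H = 57/75 = 0.7600
FA = 24/160 = 0.1500
z(0.7600) = 0.7063, z(0.1500) = -1.0364
d' = z(H) − z(FA) = 0.7063 − (-1.0364) = 1.7427

d' = 1.74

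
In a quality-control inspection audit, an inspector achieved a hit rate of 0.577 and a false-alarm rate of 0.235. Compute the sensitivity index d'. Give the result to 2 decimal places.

d' = 0.92

Φ⁻¹(H) = Φ⁻¹(0.577) = 0.194
Φ⁻¹(FA) = Φ⁻¹(0.235) = -0.722
d' = z(H) − z(FA) = 0.194 − (-0.722) = 0.916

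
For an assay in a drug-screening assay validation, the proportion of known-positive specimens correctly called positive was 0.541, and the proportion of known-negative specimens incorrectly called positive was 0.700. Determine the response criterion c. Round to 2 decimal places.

c = -0.31

z(H) = z(0.541) = 0.1030
z(FA) = z(0.700) = 0.5244
c = −½·[z(H) + z(FA)] = −0.5 × (0.1030 + 0.5244) = -0.3137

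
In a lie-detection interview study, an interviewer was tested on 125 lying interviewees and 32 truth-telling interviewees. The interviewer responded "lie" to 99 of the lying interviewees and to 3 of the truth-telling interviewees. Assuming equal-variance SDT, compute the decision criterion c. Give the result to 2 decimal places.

c = 0.25

H = 99/125 = 0.7920
FA = 3/32 = 0.0938
z(H) = 0.813
z(FA) = -1.318
c = −½·[z(H) + z(FA)] = −0.5 × (0.813 + (-1.318)) = 0.2525
c > 0: the interviewer has a conservative response bias.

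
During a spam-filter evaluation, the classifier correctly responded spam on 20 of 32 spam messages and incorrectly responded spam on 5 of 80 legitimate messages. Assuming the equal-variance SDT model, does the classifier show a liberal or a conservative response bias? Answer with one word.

conservative

z(H) = 0.319, z(FA) = -1.534
c = −½·(z(H) + z(FA)) = 0.6075
c > 0 → conservative criterion (biased toward responding “no”).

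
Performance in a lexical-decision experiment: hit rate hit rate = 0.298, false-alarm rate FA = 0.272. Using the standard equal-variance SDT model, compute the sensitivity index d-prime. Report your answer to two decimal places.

d-prime = 0.08

z(H) = z(0.298) = -0.5302
z(FA) = z(0.272) = -0.6068
d' = z(H) − z(FA) = -0.5302 − (-0.6068) = 0.0766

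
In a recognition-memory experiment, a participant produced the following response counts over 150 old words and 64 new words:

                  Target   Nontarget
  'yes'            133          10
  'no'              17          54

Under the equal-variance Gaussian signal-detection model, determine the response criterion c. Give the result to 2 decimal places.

H = 133/150 = 0.8867
FA = 10/64 = 0.1562
Φ⁻¹(H) = 1.2092
Φ⁻¹(FA) = -1.0102
c = −½·[z(H) + z(FA)] = −0.5 × (1.2092 + (-1.0102)) = -0.0995
c < 0: the participant has a liberal response bias.

c = -0.10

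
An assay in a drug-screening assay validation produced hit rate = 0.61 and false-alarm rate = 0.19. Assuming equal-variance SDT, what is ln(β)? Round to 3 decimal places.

Φ⁻¹(H) = 0.2793
Φ⁻¹(FA) = -0.8779
ln β = −½·[z(H)² − z(FA)²] = −0.5 × (0.0780 − 0.7707) = 0.34635

ln β = 0.346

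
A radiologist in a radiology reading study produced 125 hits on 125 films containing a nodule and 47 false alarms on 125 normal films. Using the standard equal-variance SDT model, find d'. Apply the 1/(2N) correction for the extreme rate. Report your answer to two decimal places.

The hit rate is 125/125 = 1, so apply the 1/(2N) correction: H → 1 − 1/(2·125) = 0.99600.
z(H) = z(0.99600) = 2.652
z(FA) = z(0.37600) = -0.316
d' = 2.652 − (-0.316) = 2.968

d' = 2.97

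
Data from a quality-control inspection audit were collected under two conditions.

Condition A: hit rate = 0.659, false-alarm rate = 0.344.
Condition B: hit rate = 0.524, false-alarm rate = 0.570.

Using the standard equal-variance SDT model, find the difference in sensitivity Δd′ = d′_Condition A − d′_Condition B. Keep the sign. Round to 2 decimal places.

Condition A: z(0.659) = 0.410, z(0.344) = -0.402, d' = 0.812
Condition B: z(0.524) = 0.060, z(0.570) = 0.176, d' = -0.116
Δd' = d'_Condition A − d'_Condition B = 0.812 − (-0.116) = 0.928
Condition A has the higher sensitivity.

Δd′ = 0.93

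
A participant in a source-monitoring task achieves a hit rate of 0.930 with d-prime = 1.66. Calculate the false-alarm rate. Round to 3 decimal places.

z(hit rate) = z(0.930) = 1.4758
z(FA) = z(H) − d' = 1.4758 − 1.66 = -0.1842
false-alarm rate = Φ(-0.1842) = 0.4269

false-alarm rate = 0.427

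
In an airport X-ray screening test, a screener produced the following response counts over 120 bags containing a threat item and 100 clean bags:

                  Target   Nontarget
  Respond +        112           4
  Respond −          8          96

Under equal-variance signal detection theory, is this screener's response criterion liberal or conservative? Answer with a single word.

z(H) = 1.501, z(FA) = -1.751
c = −½·(z(H) + z(FA)) = 0.125
c > 0 → conservative criterion (biased toward responding “no”).

conservative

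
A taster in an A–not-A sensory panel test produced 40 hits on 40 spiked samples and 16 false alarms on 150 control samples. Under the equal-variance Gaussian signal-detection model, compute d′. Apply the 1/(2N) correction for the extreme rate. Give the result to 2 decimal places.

The hit rate is 40/40 = 1, so apply the 1/(2N) correction: H → 1 − 1/(2·40) = 0.98750.
z(H) = z(0.98750) = 2.241
z(FA) = z(0.10667) = -1.244
d' = 2.241 − (-1.244) = 3.485

d′ = 3.49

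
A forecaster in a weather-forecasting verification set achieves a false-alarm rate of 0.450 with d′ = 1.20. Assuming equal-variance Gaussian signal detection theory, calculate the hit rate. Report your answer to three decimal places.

hit rate = 0.859

z(false-alarm rate) = z(0.450) = -0.1257
z(H) = z(FA) + d' = -0.1257 + 1.20 = 1.0743
hit rate = Φ(1.0743) = 0.8587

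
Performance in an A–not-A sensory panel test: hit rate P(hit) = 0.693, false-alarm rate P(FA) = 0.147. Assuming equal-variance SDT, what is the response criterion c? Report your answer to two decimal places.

z(H) = z(0.693) = 0.504
z(FA) = z(0.147) = -1.049
c = −½·[z(H) + z(FA)] = −0.5 × (0.504 + (-1.049)) = 0.2725
c > 0: the taster has a conservative response bias.

c = 0.27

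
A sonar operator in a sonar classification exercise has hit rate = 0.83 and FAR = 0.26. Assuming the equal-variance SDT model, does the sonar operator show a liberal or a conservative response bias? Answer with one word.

liberal

z(H) = 0.954, z(FA) = -0.643
c = −½·(z(H) + z(FA)) = -0.1555
c < 0 → liberal criterion (biased toward responding “yes”).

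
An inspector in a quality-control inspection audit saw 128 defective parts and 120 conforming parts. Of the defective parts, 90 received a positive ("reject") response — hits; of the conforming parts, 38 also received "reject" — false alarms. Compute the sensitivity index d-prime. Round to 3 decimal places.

d-prime = 1.010

H = 90/128 = 0.7031
FA = 38/120 = 0.3167
z(H) = z(0.7031) = 0.5333
z(FA) = z(0.3167) = -0.4769
d' = z(H) − z(FA) = 0.5333 − (-0.4769) = 1.0102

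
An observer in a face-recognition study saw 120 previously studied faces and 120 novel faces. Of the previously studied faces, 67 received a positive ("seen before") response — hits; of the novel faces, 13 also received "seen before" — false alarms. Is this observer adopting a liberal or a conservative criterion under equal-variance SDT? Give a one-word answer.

z(H) = 0.147, z(FA) = -1.235
c = −½·(z(H) + z(FA)) = 0.544
c > 0 → conservative criterion (biased toward responding “no”).

conservative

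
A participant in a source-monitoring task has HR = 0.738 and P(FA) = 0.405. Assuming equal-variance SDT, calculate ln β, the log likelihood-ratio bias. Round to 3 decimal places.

z(H) = z(0.738) = 0.6372
z(FA) = z(0.405) = -0.2404
ln β = −½·[z(H)² − z(FA)²] = −0.5 × (0.4060 − 0.0578) = -0.1741

ln β = -0.174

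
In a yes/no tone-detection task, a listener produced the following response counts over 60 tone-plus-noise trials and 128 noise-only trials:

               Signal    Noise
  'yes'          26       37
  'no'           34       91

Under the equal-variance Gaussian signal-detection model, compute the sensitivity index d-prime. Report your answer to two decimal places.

d-prime = 0.39

H = 26/60 = 0.4333
FA = 37/128 = 0.2891
z(H) = -0.168
z(FA) = -0.556
d' = z(H) − z(FA) = -0.168 − (-0.556) = 0.388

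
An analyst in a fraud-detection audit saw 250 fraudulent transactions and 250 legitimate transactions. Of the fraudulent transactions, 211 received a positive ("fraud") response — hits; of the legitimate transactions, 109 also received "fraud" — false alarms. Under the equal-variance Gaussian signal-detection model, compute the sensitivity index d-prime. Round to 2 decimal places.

H = 211/250 = 0.8440
FA = 109/250 = 0.4360
z(H) = 1.011
z(FA) = -0.161
d' = z(H) − z(FA) = 1.011 − (-0.161) = 1.172

d-prime = 1.17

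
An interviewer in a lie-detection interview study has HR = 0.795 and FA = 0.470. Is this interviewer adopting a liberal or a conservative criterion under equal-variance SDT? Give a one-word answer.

liberal

z(H) = 0.824, z(FA) = -0.075
c = −½·(z(H) + z(FA)) = -0.3745
c < 0 → liberal criterion (biased toward responding “yes”).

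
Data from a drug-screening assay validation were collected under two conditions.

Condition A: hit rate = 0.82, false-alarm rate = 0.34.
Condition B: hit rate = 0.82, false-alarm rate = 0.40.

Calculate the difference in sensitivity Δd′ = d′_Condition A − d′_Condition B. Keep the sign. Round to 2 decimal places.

Δd′ = 0.16

Condition A: z(0.82) = 0.915, z(0.34) = -0.412, d' = 1.327
Condition B: z(0.82) = 0.915, z(0.40) = -0.253, d' = 1.168
Δd' = d'_Condition A − d'_Condition B = 1.327 − 1.168 = 0.159
Condition A has the higher sensitivity.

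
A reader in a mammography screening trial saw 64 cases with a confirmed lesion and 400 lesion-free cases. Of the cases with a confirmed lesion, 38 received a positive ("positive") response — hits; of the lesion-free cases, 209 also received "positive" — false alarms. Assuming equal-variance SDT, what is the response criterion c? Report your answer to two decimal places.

H = 38/64 = 0.5938
FA = 209/400 = 0.5225
z(H) = 0.2373
z(FA) = 0.0564
c = −½·[z(H) + z(FA)] = −0.5 × (0.2373 + 0.0564) = -0.14685

c = -0.15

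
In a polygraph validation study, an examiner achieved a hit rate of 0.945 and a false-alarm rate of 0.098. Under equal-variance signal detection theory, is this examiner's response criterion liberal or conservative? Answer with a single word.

liberal

z(H) = 1.598, z(FA) = -1.293
c = −½·(z(H) + z(FA)) = -0.1525
c < 0 → liberal criterion (biased toward responding “yes”).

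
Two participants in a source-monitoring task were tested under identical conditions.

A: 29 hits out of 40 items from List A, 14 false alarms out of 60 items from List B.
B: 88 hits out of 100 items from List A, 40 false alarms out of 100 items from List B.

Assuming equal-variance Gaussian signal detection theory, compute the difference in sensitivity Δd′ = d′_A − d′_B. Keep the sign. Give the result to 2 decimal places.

A: z(0.7250) = 0.598, z(0.2333) = -0.728, d' = 1.326
B: z(0.8800) = 1.175, z(0.4000) = -0.253, d' = 1.428
Δd' = d'_A − d'_B = 1.326 − 1.428 = -0.102
B has the higher sensitivity.

Δd′ = -0.10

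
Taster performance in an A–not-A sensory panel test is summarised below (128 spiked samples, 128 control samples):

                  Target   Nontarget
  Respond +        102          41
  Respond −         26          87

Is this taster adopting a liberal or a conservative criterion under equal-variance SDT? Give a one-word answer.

liberal

z(H) = 0.831, z(FA) = -0.467
c = −½·(z(H) + z(FA)) = -0.182
c < 0 → liberal criterion (biased toward responding “yes”).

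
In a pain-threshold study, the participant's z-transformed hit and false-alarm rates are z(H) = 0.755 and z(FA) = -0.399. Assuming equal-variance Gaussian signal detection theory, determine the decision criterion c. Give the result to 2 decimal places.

c = −½·[z(H) + z(FA)] = −½·(0.755 + (-0.399)) = -0.178
c < 0: the participant has a liberal response bias.

c = -0.18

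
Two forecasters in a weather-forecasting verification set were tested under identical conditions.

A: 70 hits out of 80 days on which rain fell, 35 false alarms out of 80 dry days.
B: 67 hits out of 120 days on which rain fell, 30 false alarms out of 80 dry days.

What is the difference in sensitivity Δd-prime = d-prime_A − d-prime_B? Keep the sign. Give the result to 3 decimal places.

A: z(0.8750) = 1.1503, z(0.4375) = -0.1573, d' = 1.3076
B: z(0.5583) = 0.1467, z(0.3750) = -0.3186, d' = 0.4653
Δd' = d'_A − d'_B = 1.3076 − 0.4653 = 0.8423
A has the higher sensitivity.

Δd-prime = 0.842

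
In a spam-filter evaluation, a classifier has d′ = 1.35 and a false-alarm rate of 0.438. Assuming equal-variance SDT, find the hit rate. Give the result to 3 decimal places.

hit rate = 0.884

z(false-alarm rate) = z(0.438) = -0.1560
z(H) = z(FA) + d' = -0.1560 + 1.35 = 1.1940
hit rate = Φ(1.1940) = 0.8838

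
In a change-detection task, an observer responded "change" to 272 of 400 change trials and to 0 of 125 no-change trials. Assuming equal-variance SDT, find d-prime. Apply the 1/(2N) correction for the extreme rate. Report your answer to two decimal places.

d-prime = 3.12

The false-alarm rate is 0/125 = 0, so apply the 1/(2N) correction: FA → 1/(2·125) = 0.00400.
z(H) = z(0.68000) = 0.468
z(FA) = z(0.00400) = -2.652
d' = 0.468 − (-2.652) = 3.120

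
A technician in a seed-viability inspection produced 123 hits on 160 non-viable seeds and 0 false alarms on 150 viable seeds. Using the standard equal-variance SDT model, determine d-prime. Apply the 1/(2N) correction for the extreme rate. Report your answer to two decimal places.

The false-alarm rate is 0/150 = 0, so apply the 1/(2N) correction: FA → 1/(2·150) = 0.00333.
z(H) = z(0.76875) = 0.735
z(FA) = z(0.00333) = -2.713
d' = 0.735 − (-2.713) = 3.448

d-prime = 3.45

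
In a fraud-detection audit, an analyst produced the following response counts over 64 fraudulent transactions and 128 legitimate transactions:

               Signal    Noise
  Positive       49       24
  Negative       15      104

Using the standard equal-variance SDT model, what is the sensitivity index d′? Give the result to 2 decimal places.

H = 49/64 = 0.7656
FA = 24/128 = 0.1875
z(H) = z(0.7656) = 0.724
z(FA) = z(0.1875) = -0.887
d' = z(H) − z(FA) = 0.724 − (-0.887) = 1.611

d′ = 1.61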